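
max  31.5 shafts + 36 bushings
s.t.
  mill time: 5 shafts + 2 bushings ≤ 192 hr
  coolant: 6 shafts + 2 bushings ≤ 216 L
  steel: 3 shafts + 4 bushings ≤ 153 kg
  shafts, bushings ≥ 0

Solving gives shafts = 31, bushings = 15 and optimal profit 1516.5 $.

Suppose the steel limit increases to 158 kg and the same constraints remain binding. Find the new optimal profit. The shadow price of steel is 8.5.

Δb = 5, so new z* = 1516.5 + (8.5)·(5) = 1516.5 + 42.5 = 1559.

1559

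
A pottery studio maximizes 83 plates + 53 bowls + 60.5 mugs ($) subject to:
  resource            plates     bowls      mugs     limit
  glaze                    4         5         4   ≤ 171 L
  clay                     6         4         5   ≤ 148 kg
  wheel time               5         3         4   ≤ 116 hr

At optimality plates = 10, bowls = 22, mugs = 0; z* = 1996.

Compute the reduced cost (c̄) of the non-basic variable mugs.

-7.5

Check each constraint at x*: glaze 150/171 (slack 21); clay 148/148 (tight); wheel time 116/116 (tight).
Since glaze is not tight, its dual is 0.
From A_Bᵀ y = c: 6·y_clay + 5·y_wheel time = 83; 4·y_clay + 3·y_wheel time = 53.
Solving: y_clay = 8, y_wheel time = 7.
Reduced cost of mugs: c₃ − yᵀa₃ = 60.5 − (8·5 + 7·4) = 60.5 − 68 = -7.5.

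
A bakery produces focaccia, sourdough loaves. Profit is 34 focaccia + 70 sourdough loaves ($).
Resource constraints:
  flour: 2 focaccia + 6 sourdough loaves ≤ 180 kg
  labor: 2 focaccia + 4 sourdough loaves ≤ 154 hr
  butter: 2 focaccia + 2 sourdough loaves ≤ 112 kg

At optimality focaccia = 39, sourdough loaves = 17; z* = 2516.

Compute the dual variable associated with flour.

9

Check each constraint at x*: flour 180/180 (tight); labor 146/154 (slack 8); butter 112/112 (tight).
By complementary slackness, y = 0 for the non-binding constraint.
From A_Bᵀ y = c: 2·y_flour + 2·y_butter = 34; 6·y_flour + 2·y_butter = 70.
→ y_flour = 9 and y_butter = 8.
Shadow price of flour = 9.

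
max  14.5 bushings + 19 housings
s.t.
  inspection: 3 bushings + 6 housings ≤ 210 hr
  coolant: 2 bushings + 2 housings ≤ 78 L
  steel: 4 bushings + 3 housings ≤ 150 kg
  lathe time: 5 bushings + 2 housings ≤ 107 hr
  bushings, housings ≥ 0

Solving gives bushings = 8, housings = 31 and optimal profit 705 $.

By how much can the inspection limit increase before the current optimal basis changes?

24

Binding constraints: inspection, coolant. The basis is B = [[3,6],[2,2]] with det -6.
Per unit increase in inspection, x* moves by d = (-0.3333, 0.3333).
The basis stays optimal until bushings reaches 0; allowable increase = 24 hr.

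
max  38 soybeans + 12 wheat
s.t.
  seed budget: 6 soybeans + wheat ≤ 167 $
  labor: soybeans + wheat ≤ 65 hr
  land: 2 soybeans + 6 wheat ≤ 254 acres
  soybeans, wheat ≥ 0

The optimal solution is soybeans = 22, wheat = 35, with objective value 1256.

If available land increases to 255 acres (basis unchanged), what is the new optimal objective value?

1257

Check each constraint at x*: seed budget 167/167 (tight); labor 57/65 (slack 8); land 254/254 (tight).
By complementary slackness, y = 0 for the non-binding constraint.
Dual feasibility on the basic columns requires 6·y_seed budget + 2·y_land = 38, 1·y_seed budget + 6·y_land = 12.
Solving: y_seed budget = 6, y_land = 1.
Δz = y_land·Δb = 1 × (1) = 1, so new z* = 1256 + 1 = 1257.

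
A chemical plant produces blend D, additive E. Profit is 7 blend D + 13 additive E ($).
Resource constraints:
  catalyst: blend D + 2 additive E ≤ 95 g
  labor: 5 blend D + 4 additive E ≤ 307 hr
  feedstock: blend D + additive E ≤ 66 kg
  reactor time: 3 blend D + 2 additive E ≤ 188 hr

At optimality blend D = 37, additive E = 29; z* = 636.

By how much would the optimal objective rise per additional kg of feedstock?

Check each constraint at x*: catalyst 95/95 (tight); labor 301/307 (slack 6); feedstock 66/66 (tight); reactor time 169/188 (slack 19).
By complementary slackness, y = 0 for the non-binding constraints.
Dual feasibility on the basic columns requires 1·y_catalyst + 1·y_feedstock = 7, 2·y_catalyst + 1·y_feedstock = 13.
Solving: y_catalyst = 6, y_feedstock = 1.
Shadow price of feedstock = 1.

1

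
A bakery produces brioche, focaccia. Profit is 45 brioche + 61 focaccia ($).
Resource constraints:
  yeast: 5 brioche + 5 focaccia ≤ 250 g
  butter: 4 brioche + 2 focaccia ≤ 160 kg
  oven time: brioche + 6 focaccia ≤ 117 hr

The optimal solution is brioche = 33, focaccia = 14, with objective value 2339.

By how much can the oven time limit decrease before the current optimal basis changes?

Binding constraints: butter, oven time. The basis is B = [[4,2],[1,6]] with det 22.
Per unit decrease in oven time, x* moves by d = (0.0909, -0.1818).
The basis stays optimal until focaccia reaches 0; allowable decrease = 77 hr.

77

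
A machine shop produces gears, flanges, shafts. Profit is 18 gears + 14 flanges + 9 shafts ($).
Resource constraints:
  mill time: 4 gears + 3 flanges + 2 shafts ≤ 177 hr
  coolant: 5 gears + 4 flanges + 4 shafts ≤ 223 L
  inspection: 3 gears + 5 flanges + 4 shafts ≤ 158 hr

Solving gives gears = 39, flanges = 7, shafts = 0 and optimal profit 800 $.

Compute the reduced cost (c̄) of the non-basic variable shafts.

Binding: mill time and coolant. Non-binding: inspection (6 unused).
Slack constraints have shadow price 0 (complementary slackness).
From A_Bᵀ y = c: 4·y_mill time + 5·y_coolant = 18; 3·y_mill time + 4·y_coolant = 14.
Solving: y_mill time = 2, y_coolant = 2.
Reduced cost of shafts: c₃ − yᵀa₃ = 9 − (2·2 + 2·4) = 9 − 12 = -3.

-3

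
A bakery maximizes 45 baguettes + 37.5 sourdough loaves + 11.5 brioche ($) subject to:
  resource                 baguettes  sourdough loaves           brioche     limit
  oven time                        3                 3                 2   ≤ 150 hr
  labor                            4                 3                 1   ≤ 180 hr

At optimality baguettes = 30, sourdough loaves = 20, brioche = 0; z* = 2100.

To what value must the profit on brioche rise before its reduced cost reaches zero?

17.5

Check each constraint at x*: oven time 150/150 (tight); labor 180/180 (tight).
From A_Bᵀ y = c: 3·y_oven time + 4·y_labor = 45; 3·y_oven time + 3·y_labor = 37.5.
Solving: y_oven time = 5, y_labor = 7.5.
brioche enters the basis when its profit ≥ yᵀa₃ = 5·2 + 7.5·1 = 17.5.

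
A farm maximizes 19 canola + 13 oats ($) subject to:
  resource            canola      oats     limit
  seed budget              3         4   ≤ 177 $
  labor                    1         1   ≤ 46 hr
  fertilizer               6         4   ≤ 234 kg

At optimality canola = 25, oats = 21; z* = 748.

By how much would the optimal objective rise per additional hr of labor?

Check each constraint at x*: seed budget 159/177 (slack 18); labor 46/46 (tight); fertilizer 234/234 (tight).
Since seed budget is not tight, its dual is 0.
The binding rows give the dual system: 1·y_labor + 6·y_fertilizer = 19 and 1·y_labor + 4·y_fertilizer = 13.
→ y_labor = 1 and y_fertilizer = 3.
Shadow price of labor = 1.

1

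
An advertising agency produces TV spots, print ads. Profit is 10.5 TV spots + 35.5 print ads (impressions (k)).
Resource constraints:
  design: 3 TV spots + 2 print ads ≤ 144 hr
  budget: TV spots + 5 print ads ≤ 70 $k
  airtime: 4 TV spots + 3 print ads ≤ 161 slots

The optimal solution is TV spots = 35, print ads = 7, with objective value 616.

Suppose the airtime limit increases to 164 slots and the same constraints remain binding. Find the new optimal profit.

619

Binding: budget and airtime. Non-binding: design (25 unused).
Since design is not tight, its dual is 0.
From A_Bᵀ y = c: 1·y_budget + 4·y_airtime = 10.5; 5·y_budget + 3·y_airtime = 35.5.
This yields shadow prices y_budget = 6.5, y_airtime = 1.
Δz = y_airtime·Δb = 1 × (3) = 3, so new z* = 616 + 3 = 619.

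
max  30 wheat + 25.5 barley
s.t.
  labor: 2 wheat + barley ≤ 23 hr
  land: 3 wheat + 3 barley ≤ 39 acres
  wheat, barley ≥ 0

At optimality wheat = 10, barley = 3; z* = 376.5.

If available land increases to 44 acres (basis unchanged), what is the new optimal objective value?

411.5

Check each constraint at x*: labor 23/23 (tight); land 39/39 (tight).
The binding rows give the dual system: 2·y_labor + 3·y_land = 30 and 1·y_labor + 3·y_land = 25.5.
Solving: y_labor = 4.5, y_land = 7.
Δz = y_land·Δb = 7 × (5) = 35, so new z* = 376.5 + 35 = 411.5.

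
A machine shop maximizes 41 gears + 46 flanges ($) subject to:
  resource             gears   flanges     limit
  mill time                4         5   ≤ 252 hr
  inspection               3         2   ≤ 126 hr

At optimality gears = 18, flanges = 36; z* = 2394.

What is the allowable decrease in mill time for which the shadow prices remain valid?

Binding constraints: mill time, inspection. The basis is B = [[4,5],[3,2]] with det -7.
Per unit decrease in mill time, x* moves by d = (0.2857, -0.4286).
The basis stays optimal until flanges reaches 0; allowable decrease = 84 hr.

84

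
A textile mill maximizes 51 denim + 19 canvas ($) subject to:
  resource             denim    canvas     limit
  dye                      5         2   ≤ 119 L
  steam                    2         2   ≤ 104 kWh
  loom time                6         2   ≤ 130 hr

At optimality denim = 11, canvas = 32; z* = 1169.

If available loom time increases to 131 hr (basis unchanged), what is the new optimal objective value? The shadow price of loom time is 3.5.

1172.5

Δb = 1, so new z* = 1169 + (3.5)·(1) = 1169 + 3.5 = 1172.5.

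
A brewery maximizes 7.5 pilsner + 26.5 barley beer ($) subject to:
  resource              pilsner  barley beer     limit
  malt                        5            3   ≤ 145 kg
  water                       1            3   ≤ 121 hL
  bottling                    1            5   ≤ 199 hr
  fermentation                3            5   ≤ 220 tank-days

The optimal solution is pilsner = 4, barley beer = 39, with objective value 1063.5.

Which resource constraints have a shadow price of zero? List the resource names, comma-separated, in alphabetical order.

malt: 137/145 (slack 8)
water: 121/121 (binding)
bottling: 199/199 (binding)
fermentation: 207/220 (slack 13)
By complementary slackness, a constraint with positive slack has shadow price 0 → fermentation, malt.

fermentation, malt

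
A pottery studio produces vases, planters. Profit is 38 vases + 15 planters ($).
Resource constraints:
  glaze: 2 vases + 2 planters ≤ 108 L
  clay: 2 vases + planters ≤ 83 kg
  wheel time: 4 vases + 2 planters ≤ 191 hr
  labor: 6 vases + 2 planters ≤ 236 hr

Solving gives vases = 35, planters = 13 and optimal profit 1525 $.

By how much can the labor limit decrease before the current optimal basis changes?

Binding constraints: clay, labor. The basis is B = [[2,1],[6,2]] with det -2.
Per unit decrease in labor, x* moves by d = (-0.5, 1).
The basis stays optimal until glaze becomes binding; allowable decrease = 12 hr.

12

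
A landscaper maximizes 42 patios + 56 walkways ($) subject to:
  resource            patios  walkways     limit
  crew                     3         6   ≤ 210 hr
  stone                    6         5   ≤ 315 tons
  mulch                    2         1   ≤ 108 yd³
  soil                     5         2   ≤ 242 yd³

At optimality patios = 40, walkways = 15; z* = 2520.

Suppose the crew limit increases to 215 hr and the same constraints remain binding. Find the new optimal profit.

2550

Check each constraint at x*: crew 210/210 (tight); stone 315/315 (tight); mulch 95/108 (slack 13); soil 230/242 (slack 12).
Since mulch, soil are not tight, their duals are 0.
From A_Bᵀ y = c: 3·y_crew + 6·y_stone = 42; 6·y_crew + 5·y_stone = 56.
→ y_crew = 6 and y_stone = 4.
Δz = y_crew·Δb = 6 × (5) = 30, so new z* = 2520 + 30 = 2550.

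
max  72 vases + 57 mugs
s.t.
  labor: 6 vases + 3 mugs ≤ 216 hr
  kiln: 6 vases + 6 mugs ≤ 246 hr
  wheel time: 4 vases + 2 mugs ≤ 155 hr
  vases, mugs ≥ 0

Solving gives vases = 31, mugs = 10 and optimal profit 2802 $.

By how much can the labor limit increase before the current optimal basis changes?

Binding constraints: labor, kiln. The basis is B = [[6,3],[6,6]] with det 18.
Per unit increase in labor, x* moves by d = (0.3333, -0.3333).
The basis stays optimal until wheel time becomes binding; allowable increase = 16.5 hr.

16.5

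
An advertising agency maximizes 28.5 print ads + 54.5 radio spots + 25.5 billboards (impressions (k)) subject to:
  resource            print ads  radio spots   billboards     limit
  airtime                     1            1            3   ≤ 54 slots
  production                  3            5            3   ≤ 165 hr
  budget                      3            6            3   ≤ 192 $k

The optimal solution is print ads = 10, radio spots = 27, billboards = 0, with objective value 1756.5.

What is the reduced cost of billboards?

Binding: production and budget. Non-binding: airtime (17 unused).
Slack constraints have shadow price 0 (complementary slackness).
Dual feasibility on the basic columns requires 3·y_production + 3·y_budget = 28.5, 5·y_production + 6·y_budget = 54.5.
→ y_production = 2.5 and y_budget = 7.
Reduced cost of billboards: c₃ − yᵀa₃ = 25.5 − (2.5·3 + 7·3) = 25.5 − 28.5 = -3.

-3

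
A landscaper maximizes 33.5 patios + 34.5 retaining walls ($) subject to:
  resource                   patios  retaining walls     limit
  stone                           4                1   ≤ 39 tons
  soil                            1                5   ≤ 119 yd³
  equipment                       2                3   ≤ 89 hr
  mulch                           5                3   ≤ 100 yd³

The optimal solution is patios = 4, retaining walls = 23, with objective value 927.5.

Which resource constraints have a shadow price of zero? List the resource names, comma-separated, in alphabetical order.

stone: 39/39 (binding)
soil: 119/119 (binding)
equipment: 77/89 (slack 12)
mulch: 89/100 (slack 11)
By complementary slackness, a constraint with positive slack has shadow price 0 → equipment, mulch.

equipment, mulch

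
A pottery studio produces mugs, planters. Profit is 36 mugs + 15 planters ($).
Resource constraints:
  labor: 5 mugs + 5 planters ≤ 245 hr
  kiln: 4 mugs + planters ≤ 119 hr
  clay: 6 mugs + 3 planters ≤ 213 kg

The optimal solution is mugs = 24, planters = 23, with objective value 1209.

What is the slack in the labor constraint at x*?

labor used = 5·24 + 5·23 = 235; slack = 245 − 235 = 10.

10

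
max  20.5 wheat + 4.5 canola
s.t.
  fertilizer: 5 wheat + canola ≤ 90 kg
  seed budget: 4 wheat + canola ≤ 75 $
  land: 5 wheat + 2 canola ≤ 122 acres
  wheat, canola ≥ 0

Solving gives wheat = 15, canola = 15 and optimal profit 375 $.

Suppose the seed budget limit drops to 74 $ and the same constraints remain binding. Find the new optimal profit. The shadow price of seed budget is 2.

373

Δb = -1, so new z* = 375 + (2)·(-1) = 375 − 2 = 373.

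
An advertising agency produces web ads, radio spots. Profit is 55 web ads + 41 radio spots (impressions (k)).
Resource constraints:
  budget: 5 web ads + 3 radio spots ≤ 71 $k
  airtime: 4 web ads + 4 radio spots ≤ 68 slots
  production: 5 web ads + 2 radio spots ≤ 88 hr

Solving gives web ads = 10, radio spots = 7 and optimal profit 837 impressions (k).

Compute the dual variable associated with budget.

7

Check each constraint at x*: budget 71/71 (tight); airtime 68/68 (tight); production 64/88 (slack 24).
Slack constraints have shadow price 0 (complementary slackness).
The binding rows give the dual system: 5·y_budget + 4·y_airtime = 55 and 3·y_budget + 4·y_airtime = 41.
This yields shadow prices y_budget = 7, y_airtime = 5.
Shadow price of budget = 7.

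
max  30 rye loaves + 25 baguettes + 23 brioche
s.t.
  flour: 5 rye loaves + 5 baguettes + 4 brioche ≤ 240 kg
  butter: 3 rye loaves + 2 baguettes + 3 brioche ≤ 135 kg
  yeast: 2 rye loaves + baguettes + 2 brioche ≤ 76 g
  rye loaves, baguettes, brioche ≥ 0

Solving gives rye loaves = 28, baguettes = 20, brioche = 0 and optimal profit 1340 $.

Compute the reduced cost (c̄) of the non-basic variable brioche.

Binding: flour and yeast. Non-binding: butter (11 unused).
Since butter is not tight, its dual is 0.
From A_Bᵀ y = c: 5·y_flour + 2·y_yeast = 30; 5·y_flour + 1·y_yeast = 25.
→ y_flour = 4 and y_yeast = 5.
Reduced cost of brioche: c₃ − yᵀa₃ = 23 − (4·4 + 5·2) = 23 − 26 = -3.

-3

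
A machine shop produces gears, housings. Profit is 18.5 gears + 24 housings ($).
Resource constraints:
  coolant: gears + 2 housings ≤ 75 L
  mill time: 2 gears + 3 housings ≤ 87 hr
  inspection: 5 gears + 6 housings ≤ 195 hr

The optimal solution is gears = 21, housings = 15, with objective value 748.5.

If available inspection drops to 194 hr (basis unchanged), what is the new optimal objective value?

746

Binding: mill time and inspection. Non-binding: coolant (24 unused).
Since coolant is not tight, its dual is 0.
From A_Bᵀ y = c: 2·y_mill time + 5·y_inspection = 18.5; 3·y_mill time + 6·y_inspection = 24.
Solving: y_mill time = 3, y_inspection = 2.5.
Δz = y_inspection·Δb = 2.5 × (-1) = -2.5, so new z* = 748.5 − 2.5 = 746.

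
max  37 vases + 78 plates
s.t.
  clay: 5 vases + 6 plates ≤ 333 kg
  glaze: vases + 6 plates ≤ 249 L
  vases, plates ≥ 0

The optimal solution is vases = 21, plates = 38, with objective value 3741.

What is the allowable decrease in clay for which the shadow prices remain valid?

84

Binding constraints: clay, glaze. The basis is B = [[5,6],[1,6]] with det 24.
Per unit decrease in clay, x* moves by d = (-0.25, 0.0417).
The basis stays optimal until vases reaches 0; allowable decrease = 84 kg.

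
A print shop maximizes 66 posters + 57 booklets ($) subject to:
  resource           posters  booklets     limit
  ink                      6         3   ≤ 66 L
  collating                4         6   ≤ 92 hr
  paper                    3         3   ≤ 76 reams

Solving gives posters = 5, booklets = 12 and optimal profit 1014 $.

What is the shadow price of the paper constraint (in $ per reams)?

0

Binding: ink and collating. Non-binding: paper (25 unused).
Since paper is not tight, its dual is 0.
The binding rows give the dual system: 6·y_ink + 4·y_collating = 66 and 3·y_ink + 6·y_collating = 57.
→ y_ink = 7 and y_collating = 6.
Shadow price of paper = 0.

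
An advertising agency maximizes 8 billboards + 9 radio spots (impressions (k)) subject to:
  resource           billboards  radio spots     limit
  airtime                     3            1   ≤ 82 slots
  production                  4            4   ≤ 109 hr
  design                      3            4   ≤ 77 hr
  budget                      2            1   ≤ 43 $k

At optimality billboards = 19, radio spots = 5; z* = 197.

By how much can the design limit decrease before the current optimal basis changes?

12.5

Binding constraints: design, budget. The basis is B = [[3,4],[2,1]] with det -5.
Per unit decrease in design, x* moves by d = (0.2, -0.4).
The basis stays optimal until radio spots reaches 0; allowable decrease = 12.5 hr.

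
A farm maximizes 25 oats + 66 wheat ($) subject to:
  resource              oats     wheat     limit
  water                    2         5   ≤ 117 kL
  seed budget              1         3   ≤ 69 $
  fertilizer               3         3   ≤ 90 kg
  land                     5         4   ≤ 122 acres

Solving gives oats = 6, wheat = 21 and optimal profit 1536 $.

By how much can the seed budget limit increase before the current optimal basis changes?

Binding constraints: water, seed budget. The basis is B = [[2,5],[1,3]] with det 1.
Per unit increase in seed budget, x* moves by d = (-5, 2).
The basis stays optimal until oats reaches 0; allowable increase = 1.2 $.

1.2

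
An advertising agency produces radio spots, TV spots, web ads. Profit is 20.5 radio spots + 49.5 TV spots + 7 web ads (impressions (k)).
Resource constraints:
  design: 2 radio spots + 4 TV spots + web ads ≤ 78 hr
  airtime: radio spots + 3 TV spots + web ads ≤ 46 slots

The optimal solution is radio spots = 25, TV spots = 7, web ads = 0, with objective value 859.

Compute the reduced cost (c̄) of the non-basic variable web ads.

At the optimum: design uses 78 of 78 (binding); airtime uses 46 of 46 (binding).
The binding rows give the dual system: 2·y_design + 1·y_airtime = 20.5 and 4·y_design + 3·y_airtime = 49.5.
This yields shadow prices y_design = 6, y_airtime = 8.5.
Reduced cost of web ads: c₃ − yᵀa₃ = 7 − (6·1 + 8.5·1) = 7 − 14.5 = -7.5.

-7.5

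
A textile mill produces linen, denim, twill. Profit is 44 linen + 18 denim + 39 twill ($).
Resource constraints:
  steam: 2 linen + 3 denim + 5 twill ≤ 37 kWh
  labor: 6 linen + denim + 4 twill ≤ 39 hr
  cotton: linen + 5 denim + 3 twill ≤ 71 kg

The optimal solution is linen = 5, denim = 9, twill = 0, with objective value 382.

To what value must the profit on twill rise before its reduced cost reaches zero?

At the optimum: steam uses 37 of 37 (binding); labor uses 39 of 39 (binding); cotton uses 50 of 71 (slack = 21).
By complementary slackness, y = 0 for the non-binding constraint.
Dual feasibility on the basic columns requires 2·y_steam + 6·y_labor = 44, 3·y_steam + 1·y_labor = 18.
Solving: y_steam = 4, y_labor = 6.
twill enters the basis when its profit ≥ yᵀa₃ = 4·5 + 6·4 = 44.

44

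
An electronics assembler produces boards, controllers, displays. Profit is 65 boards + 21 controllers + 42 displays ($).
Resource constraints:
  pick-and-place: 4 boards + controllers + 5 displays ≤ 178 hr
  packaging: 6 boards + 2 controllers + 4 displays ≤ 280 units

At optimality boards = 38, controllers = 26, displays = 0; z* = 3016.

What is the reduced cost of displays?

Check each constraint at x*: pick-and-place 178/178 (tight); packaging 280/280 (tight).
Dual feasibility on the basic columns requires 4·y_pick-and-place + 6·y_packaging = 65, 1·y_pick-and-place + 2·y_packaging = 21.
This yields shadow prices y_pick-and-place = 2, y_packaging = 9.5.
Reduced cost of displays: c₃ − yᵀa₃ = 42 − (2·5 + 9.5·4) = 42 − 48 = -6.

-6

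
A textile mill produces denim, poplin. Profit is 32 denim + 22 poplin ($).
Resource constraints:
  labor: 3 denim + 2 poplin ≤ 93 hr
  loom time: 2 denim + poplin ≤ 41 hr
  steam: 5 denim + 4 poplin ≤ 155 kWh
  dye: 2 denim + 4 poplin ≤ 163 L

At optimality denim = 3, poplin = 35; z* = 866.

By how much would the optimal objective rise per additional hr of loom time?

At the optimum: labor uses 79 of 93 (slack = 14); loom time uses 41 of 41 (binding); steam uses 155 of 155 (binding); dye uses 146 of 163 (slack = 17).
By complementary slackness, y = 0 for the non-binding constraints.
Dual feasibility on the basic columns requires 2·y_loom time + 5·y_steam = 32, 1·y_loom time + 4·y_steam = 22.
This yields shadow prices y_loom time = 6, y_steam = 4.
Shadow price of loom time = 6.

6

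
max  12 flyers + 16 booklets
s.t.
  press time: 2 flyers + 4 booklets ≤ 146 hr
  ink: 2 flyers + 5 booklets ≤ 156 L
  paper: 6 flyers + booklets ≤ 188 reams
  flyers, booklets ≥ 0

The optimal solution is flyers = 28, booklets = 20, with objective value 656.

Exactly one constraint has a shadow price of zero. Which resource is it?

press time

press time: 136/146 (slack 10)
ink: 156/156 (binding)
paper: 188/188 (binding)
By complementary slackness, a constraint with positive slack has shadow price 0 → press time.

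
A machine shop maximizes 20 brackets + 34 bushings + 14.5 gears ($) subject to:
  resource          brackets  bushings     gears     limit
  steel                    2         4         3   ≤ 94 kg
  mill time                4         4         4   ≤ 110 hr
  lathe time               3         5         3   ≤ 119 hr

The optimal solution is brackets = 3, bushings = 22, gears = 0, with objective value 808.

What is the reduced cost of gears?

-6.5

At the optimum: steel uses 94 of 94 (binding); mill time uses 100 of 110 (slack = 10); lathe time uses 119 of 119 (binding).
By complementary slackness, y = 0 for the non-binding constraint.
Dual feasibility on the basic columns requires 2·y_steel + 3·y_lathe time = 20, 4·y_steel + 5·y_lathe time = 34.
Solving: y_steel = 1, y_lathe time = 6.
Reduced cost of gears: c₃ − yᵀa₃ = 14.5 − (1·3 + 6·3) = 14.5 − 21 = -6.5.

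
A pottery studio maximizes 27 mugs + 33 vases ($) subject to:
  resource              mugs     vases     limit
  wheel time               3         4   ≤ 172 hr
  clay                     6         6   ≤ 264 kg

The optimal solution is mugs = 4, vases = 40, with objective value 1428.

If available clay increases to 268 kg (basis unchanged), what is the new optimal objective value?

At the optimum: wheel time uses 172 of 172 (binding); clay uses 264 of 264 (binding).
The binding rows give the dual system: 3·y_wheel time + 6·y_clay = 27 and 4·y_wheel time + 6·y_clay = 33.
Solving: y_wheel time = 6, y_clay = 1.5.
Δz = y_clay·Δb = 1.5 × (4) = 6, so new z* = 1428 + 6 = 1434.

1434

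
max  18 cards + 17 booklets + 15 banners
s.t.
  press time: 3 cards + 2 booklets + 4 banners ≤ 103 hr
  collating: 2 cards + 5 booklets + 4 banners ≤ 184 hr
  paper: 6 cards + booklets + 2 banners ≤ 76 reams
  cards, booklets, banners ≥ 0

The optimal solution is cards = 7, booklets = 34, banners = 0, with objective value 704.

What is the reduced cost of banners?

Binding: collating and paper. Non-binding: press time (14 unused).
Slack constraints have shadow price 0 (complementary slackness).
The binding rows give the dual system: 2·y_collating + 6·y_paper = 18 and 5·y_collating + 1·y_paper = 17.
Solving: y_collating = 3, y_paper = 2.
Reduced cost of banners: c₃ − yᵀa₃ = 15 − (3·4 + 2·2) = 15 − 16 = -1.

-1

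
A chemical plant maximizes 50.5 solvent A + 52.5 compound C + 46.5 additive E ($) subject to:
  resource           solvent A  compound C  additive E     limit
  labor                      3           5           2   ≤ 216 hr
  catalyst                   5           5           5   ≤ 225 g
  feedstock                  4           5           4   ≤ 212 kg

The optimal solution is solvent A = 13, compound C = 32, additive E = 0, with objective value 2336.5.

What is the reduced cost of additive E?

Binding: catalyst and feedstock. Non-binding: labor (17 unused).
Slack constraints have shadow price 0 (complementary slackness).
Dual feasibility on the basic columns requires 5·y_catalyst + 4·y_feedstock = 50.5, 5·y_catalyst + 5·y_feedstock = 52.5.
→ y_catalyst = 8.5 and y_feedstock = 2.
Reduced cost of additive E: c₃ − yᵀa₃ = 46.5 − (8.5·5 + 2·4) = 46.5 − 50.5 = -4.

-4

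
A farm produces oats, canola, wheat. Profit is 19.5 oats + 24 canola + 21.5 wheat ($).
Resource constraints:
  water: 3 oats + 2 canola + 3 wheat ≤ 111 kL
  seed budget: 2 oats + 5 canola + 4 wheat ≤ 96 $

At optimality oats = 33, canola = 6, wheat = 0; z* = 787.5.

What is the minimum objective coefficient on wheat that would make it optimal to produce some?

25.5

Both water and seed budget are binding at x*.
The binding rows give the dual system: 3·y_water + 2·y_seed budget = 19.5 and 2·y_water + 5·y_seed budget = 24.
This yields shadow prices y_water = 4.5, y_seed budget = 3.
wheat enters the basis when its profit ≥ yᵀa₃ = 4.5·3 + 3·4 = 25.5.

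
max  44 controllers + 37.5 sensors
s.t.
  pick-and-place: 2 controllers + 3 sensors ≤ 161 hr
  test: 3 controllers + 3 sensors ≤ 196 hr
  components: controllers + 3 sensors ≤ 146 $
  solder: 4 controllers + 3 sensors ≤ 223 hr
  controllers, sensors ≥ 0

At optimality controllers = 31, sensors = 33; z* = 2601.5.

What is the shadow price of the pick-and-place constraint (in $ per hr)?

3

At the optimum: pick-and-place uses 161 of 161 (binding); test uses 192 of 196 (slack = 4); components uses 130 of 146 (slack = 16); solder uses 223 of 223 (binding).
Slack constraints have shadow price 0 (complementary slackness).
Dual feasibility on the basic columns requires 2·y_pick-and-place + 4·y_solder = 44, 3·y_pick-and-place + 3·y_solder = 37.5.
Solving: y_pick-and-place = 3, y_solder = 9.5.
Shadow price of pick-and-place = 3.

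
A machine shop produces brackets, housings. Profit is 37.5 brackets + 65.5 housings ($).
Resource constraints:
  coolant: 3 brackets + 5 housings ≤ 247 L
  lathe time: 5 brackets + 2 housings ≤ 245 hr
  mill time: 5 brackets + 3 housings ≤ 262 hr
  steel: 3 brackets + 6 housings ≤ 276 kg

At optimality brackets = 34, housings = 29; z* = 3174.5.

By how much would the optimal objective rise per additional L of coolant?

Binding: coolant and steel. Non-binding: lathe time (17 unused), mill time (5 unused).
Since lathe time, mill time are not tight, their duals are 0.
Dual feasibility on the basic columns requires 3·y_coolant + 3·y_steel = 37.5, 5·y_coolant + 6·y_steel = 65.5.
Solving: y_coolant = 9.5, y_steel = 3.
Shadow price of coolant = 9.5.

9.5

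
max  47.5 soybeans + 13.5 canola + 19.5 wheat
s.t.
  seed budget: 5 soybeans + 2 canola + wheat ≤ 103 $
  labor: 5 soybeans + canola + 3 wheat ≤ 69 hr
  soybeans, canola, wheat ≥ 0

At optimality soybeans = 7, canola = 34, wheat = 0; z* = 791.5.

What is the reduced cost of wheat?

-1

Check each constraint at x*: seed budget 103/103 (tight); labor 69/69 (tight).
Dual feasibility on the basic columns requires 5·y_seed budget + 5·y_labor = 47.5, 2·y_seed budget + 1·y_labor = 13.5.
Solving: y_seed budget = 4, y_labor = 5.5.
Reduced cost of wheat: c₃ − yᵀa₃ = 19.5 − (4·1 + 5.5·3) = 19.5 − 20.5 = -1.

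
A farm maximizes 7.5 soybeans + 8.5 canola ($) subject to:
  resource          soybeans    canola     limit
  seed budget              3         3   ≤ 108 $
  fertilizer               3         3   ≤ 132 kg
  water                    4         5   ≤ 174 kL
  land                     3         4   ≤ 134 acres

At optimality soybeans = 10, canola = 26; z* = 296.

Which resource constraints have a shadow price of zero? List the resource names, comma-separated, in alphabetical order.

seed budget: 108/108 (binding)
fertilizer: 108/132 (slack 24)
water: 170/174 (slack 4)
land: 134/134 (binding)
By complementary slackness, a constraint with positive slack has shadow price 0 → fertilizer, water.

fertilizer, water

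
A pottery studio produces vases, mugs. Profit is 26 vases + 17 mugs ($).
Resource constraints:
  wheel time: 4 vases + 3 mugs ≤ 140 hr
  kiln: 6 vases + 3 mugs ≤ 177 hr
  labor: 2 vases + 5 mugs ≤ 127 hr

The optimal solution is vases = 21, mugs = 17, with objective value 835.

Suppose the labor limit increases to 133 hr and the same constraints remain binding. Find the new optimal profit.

841

At the optimum: wheel time uses 135 of 140 (slack = 5); kiln uses 177 of 177 (binding); labor uses 127 of 127 (binding).
By complementary slackness, y = 0 for the non-binding constraint.
The binding rows give the dual system: 6·y_kiln + 2·y_labor = 26 and 3·y_kiln + 5·y_labor = 17.
Solving: y_kiln = 4, y_labor = 1.
Δz = y_labor·Δb = 1 × (6) = 6, so new z* = 835 + 6 = 841.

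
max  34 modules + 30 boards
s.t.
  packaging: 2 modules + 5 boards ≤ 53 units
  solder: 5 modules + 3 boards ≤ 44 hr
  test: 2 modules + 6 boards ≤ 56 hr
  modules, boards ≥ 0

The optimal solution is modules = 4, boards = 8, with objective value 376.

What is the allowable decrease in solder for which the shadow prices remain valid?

16

Binding constraints: solder, test. The basis is B = [[5,3],[2,6]] with det 24.
Per unit decrease in solder, x* moves by d = (-0.25, 0.0833).
The basis stays optimal until modules reaches 0; allowable decrease = 16 hr.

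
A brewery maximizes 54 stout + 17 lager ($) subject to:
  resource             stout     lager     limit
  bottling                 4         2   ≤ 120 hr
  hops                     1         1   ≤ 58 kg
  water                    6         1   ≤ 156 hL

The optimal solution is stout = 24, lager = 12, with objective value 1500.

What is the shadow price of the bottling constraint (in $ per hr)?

6

Check each constraint at x*: bottling 120/120 (tight); hops 36/58 (slack 22); water 156/156 (tight).
Slack constraints have shadow price 0 (complementary slackness).
From A_Bᵀ y = c: 4·y_bottling + 6·y_water = 54; 2·y_bottling + 1·y_water = 17.
Solving: y_bottling = 6, y_water = 5.
Shadow price of bottling = 6.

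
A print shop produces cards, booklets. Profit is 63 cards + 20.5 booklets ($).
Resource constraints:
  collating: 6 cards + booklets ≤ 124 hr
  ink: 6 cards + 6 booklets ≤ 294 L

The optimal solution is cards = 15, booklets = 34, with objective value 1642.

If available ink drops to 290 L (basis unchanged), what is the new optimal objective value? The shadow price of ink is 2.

Δb = -4, so new z* = 1642 + (2)·(-4) = 1642 − 8 = 1634.

1634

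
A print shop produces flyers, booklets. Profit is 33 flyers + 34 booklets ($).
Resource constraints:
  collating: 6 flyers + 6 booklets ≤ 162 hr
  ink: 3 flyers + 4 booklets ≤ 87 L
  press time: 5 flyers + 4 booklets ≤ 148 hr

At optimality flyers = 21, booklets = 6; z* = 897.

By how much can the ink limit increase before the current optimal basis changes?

Binding constraints: collating, ink. The basis is B = [[6,6],[3,4]] with det 6.
Per unit increase in ink, x* moves by d = (-1, 1).
The basis stays optimal until flyers reaches 0; allowable increase = 21 L.

21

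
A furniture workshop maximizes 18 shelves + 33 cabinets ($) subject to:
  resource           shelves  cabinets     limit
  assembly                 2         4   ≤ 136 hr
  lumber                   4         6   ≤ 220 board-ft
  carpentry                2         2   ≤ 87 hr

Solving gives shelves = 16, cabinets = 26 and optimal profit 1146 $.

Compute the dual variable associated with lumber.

Binding: assembly and lumber. Non-binding: carpentry (3 unused).
Slack constraints have shadow price 0 (complementary slackness).
The binding rows give the dual system: 2·y_assembly + 4·y_lumber = 18 and 4·y_assembly + 6·y_lumber = 33.
→ y_assembly = 6 and y_lumber = 1.5.
Shadow price of lumber = 1.5.

1.5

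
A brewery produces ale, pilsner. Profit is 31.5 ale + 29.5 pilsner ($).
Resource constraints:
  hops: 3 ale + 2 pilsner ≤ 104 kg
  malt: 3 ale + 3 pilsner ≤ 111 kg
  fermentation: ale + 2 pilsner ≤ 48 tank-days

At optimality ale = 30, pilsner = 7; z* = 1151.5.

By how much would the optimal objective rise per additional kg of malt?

8.5

Check each constraint at x*: hops 104/104 (tight); malt 111/111 (tight); fermentation 44/48 (slack 4).
Since fermentation is not tight, its dual is 0.
From A_Bᵀ y = c: 3·y_hops + 3·y_malt = 31.5; 2·y_hops + 3·y_malt = 29.5.
→ y_hops = 2 and y_malt = 8.5.
Shadow price of malt = 8.5.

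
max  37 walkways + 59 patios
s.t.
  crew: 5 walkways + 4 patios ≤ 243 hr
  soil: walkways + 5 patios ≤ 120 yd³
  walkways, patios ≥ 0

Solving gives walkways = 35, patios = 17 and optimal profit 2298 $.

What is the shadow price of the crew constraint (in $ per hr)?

At the optimum: crew uses 243 of 243 (binding); soil uses 120 of 120 (binding).
Dual feasibility on the basic columns requires 5·y_crew + 1·y_soil = 37, 4·y_crew + 5·y_soil = 59.
→ y_crew = 6 and y_soil = 7.
Shadow price of crew = 6.

6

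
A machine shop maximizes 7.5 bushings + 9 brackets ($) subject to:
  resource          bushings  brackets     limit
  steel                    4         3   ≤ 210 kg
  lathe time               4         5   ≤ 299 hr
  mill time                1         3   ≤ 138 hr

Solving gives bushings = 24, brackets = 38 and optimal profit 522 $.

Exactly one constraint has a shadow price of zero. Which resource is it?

steel: 210/210 (binding)
lathe time: 286/299 (slack 13)
mill time: 138/138 (binding)
By complementary slackness, a constraint with positive slack has shadow price 0 → lathe time.

lathe time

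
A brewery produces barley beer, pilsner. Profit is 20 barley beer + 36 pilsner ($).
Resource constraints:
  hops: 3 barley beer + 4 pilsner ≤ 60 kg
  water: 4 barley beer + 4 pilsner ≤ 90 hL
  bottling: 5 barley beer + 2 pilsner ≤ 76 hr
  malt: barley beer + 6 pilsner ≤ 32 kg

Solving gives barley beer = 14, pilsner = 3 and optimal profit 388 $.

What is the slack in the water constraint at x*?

water used = 4·14 + 4·3 = 68; slack = 90 − 68 = 22.

22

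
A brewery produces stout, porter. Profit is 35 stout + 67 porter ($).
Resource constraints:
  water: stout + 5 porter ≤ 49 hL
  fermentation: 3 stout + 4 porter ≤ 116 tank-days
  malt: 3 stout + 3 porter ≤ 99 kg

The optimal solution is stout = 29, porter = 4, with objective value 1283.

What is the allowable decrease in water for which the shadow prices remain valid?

Binding constraints: water, malt. The basis is B = [[1,5],[3,3]] with det -12.
Per unit decrease in water, x* moves by d = (0.25, -0.25).
The basis stays optimal until porter reaches 0; allowable decrease = 16 hL.

16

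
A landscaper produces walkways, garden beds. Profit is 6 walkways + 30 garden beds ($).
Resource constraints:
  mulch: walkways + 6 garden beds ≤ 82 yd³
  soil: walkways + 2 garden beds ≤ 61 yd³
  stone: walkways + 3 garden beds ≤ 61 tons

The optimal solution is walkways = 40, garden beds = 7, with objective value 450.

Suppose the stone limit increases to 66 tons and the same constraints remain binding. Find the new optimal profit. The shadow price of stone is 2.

460

Δb = 5, so new z* = 450 + (2)·(5) = 450 + 10 = 460.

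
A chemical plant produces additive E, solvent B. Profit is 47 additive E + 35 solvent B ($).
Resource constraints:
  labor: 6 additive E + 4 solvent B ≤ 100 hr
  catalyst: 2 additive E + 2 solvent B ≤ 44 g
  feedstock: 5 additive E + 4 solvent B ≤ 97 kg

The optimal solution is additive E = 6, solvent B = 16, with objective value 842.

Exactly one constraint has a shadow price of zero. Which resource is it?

feedstock

labor: 100/100 (binding)
catalyst: 44/44 (binding)
feedstock: 94/97 (slack 3)
By complementary slackness, a constraint with positive slack has shadow price 0 → feedstock.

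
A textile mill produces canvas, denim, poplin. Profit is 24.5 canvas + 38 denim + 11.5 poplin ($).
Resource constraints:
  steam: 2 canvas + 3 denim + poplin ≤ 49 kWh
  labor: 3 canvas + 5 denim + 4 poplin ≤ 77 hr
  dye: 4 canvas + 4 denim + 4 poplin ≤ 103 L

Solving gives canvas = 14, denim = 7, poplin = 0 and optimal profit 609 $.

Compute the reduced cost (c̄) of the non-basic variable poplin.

-7

Check each constraint at x*: steam 49/49 (tight); labor 77/77 (tight); dye 84/103 (slack 19).
Since dye is not tight, its dual is 0.
Dual feasibility on the basic columns requires 2·y_steam + 3·y_labor = 24.5, 3·y_steam + 5·y_labor = 38.
This yields shadow prices y_steam = 8.5, y_labor = 2.5.
Reduced cost of poplin: c₃ − yᵀa₃ = 11.5 − (8.5·1 + 2.5·4) = 11.5 − 18.5 = -7.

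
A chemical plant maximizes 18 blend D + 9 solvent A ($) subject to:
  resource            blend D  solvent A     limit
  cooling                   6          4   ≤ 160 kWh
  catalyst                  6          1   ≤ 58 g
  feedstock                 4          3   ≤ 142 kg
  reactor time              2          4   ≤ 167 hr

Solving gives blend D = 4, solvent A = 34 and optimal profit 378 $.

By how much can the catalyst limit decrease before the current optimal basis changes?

18

Binding constraints: cooling, catalyst. The basis is B = [[6,4],[6,1]] with det -18.
Per unit decrease in catalyst, x* moves by d = (-0.2222, 0.3333).
The basis stays optimal until blend D reaches 0; allowable decrease = 18 g.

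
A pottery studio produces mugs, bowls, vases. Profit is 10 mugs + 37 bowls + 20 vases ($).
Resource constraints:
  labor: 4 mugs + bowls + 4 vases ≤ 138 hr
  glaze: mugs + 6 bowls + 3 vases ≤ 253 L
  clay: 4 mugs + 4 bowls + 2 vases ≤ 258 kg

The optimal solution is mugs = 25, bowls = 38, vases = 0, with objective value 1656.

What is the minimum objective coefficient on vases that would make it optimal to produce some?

22

Check each constraint at x*: labor 138/138 (tight); glaze 253/253 (tight); clay 252/258 (slack 6).
Since clay is not tight, its dual is 0.
The binding rows give the dual system: 4·y_labor + 1·y_glaze = 10 and 1·y_labor + 6·y_glaze = 37.
→ y_labor = 1 and y_glaze = 6.
vases enters the basis when its profit ≥ yᵀa₃ = 1·4 + 6·3 = 22.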